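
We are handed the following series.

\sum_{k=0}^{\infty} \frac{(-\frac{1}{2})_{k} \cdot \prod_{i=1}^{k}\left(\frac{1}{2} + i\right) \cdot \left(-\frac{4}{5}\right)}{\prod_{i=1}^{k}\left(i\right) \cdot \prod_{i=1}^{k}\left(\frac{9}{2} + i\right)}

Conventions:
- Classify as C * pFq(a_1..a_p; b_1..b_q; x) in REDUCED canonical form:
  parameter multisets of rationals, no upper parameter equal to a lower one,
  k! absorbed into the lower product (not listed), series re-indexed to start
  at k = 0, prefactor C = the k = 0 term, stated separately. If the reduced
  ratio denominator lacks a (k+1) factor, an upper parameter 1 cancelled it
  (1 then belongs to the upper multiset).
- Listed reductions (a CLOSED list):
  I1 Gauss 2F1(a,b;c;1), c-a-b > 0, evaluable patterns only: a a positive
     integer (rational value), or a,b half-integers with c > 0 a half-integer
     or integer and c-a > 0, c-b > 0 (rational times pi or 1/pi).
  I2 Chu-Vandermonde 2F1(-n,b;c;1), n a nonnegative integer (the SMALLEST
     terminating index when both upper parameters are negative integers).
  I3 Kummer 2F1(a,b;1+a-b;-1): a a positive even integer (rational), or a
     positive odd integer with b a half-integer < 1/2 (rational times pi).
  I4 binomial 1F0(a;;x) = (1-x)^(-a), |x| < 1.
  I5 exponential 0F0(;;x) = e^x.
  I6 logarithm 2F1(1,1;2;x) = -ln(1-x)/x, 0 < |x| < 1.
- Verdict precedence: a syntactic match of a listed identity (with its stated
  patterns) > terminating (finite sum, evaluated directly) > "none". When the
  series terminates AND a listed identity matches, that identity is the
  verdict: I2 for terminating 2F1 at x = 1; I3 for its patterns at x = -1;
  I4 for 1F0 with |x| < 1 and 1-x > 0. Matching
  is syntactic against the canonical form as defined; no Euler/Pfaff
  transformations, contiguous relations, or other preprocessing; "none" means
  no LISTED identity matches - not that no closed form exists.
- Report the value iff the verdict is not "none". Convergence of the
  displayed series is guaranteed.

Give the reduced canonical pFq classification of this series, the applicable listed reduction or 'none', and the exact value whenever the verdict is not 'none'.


The series (x = 1) is 2F1: upper {-\frac{1}{2}, \frac{3}{2}}, lower {\frac{11}{2}}, prefactor -\frac{4}{5}. Verdict: the half-integer Gauss pattern (I1) matches (x = 1; upper {-\frac{1}{2}, \frac{3}{2}} half-integers, c = \frac{11}{2} in the evaluable pattern). Sum: \left(-\frac{441}{2048}\right) \cdot \pi.

Key observation: t_0 = -\frac{4}{5} here, and the product of the first k integers (C = -4/5) is k!.
Consecutive-term ratio: r(k) = 1 * (k-\frac{1}{2}) (k+\frac{3}{2}) / [(k+\frac{11}{2}) (k+1)] - rational in k, leading ratio 1; with t_0 = -\frac{4}{5}, classification follows.


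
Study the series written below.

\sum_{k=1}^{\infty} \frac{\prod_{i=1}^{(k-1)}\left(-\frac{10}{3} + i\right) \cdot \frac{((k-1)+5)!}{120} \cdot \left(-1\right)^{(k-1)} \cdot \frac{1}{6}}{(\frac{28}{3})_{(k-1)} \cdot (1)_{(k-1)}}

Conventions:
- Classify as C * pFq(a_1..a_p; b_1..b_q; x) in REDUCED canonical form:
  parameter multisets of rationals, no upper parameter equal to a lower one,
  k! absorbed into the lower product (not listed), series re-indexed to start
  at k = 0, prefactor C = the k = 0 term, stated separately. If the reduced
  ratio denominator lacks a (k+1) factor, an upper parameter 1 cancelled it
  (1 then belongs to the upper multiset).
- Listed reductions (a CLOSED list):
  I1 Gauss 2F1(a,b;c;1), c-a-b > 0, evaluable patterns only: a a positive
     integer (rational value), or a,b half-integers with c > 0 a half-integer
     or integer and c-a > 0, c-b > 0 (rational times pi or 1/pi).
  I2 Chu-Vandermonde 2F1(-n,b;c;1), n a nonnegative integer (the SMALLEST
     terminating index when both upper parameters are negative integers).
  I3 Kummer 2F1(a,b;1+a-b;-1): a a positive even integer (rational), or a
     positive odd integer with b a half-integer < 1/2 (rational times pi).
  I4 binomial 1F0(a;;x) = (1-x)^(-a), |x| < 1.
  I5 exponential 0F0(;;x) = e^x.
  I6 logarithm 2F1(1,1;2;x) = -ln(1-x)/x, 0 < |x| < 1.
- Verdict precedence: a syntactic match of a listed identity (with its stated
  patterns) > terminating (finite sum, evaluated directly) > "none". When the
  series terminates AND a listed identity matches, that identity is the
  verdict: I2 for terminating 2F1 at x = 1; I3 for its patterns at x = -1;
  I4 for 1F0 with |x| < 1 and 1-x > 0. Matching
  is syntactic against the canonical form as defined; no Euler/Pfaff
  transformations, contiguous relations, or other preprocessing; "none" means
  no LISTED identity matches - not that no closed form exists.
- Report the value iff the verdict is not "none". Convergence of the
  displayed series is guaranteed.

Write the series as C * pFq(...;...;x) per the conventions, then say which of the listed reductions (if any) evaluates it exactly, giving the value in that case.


First insight: with t_0 = \frac{1}{6}, the running product (C = 1/6) telescopes to a rising factorial.
Step ratio: r(k) = -1 * (k-\frac{7}{3}) (k+6) / [(k+\frac{28}{3}) (k+1)] - poly over poly, x = -1 from leading terms; C = \frac{1}{6} at k = 0.

The series (x = -1) is 2F1: upper {-\frac{7}{3}, 6}, lower {\frac{28}{3}}, prefactor \frac{1}{6}. Verdict: Kummer's theorem (I3) applies (x = -1; c = \frac{28}{3} equals 1+a-b for upper {-\frac{7}{3}, 6}: listed pattern). Sum: \frac{1045}{1944}.


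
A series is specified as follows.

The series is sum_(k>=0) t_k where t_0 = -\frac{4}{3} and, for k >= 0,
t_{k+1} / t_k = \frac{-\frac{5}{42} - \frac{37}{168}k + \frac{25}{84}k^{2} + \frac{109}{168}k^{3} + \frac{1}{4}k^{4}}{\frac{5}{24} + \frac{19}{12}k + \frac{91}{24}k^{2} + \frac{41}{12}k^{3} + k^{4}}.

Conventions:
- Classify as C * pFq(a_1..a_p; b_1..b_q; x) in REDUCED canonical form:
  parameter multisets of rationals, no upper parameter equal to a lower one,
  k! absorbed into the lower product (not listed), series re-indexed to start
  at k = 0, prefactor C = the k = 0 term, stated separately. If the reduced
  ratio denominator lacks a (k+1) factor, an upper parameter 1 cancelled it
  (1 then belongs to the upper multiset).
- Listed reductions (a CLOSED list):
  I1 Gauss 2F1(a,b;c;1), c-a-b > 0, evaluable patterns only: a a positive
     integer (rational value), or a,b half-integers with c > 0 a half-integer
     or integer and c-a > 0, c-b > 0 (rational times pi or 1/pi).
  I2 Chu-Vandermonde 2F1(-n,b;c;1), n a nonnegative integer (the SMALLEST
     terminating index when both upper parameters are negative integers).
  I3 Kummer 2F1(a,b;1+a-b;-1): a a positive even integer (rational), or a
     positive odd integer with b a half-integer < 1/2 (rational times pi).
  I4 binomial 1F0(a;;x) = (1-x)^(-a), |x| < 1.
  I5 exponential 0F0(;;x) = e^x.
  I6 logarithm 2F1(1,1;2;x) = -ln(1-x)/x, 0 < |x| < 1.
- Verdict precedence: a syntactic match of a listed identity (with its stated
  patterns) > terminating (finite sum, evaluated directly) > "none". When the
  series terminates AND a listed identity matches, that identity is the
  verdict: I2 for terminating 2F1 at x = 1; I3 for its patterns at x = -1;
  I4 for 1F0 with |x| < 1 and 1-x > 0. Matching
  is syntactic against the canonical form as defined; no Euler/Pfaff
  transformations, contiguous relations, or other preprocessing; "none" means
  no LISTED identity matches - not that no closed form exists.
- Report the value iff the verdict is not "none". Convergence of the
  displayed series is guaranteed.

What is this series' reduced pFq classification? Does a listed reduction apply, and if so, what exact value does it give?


Classification (C = -\frac{4}{3}): 2F1 with upper {-\frac{4}{7}, 1}, lower {\frac{1}{4}}, argument x = \frac{1}{4}. Verdict: none - this 2F1 at x = \frac{1}{4} matches no listed pattern, and upper {-\frac{4}{7}, 1} holds no stopper.

Structural cue: from the first term -\frac{4}{3}: the parameter 5/3 appears in both the upper and lower lists and cancels (alongside the other common factor).
Ratio: r(k) = \frac{1}{4} * (k-\frac{4}{7}) (k+1) / [(k+\frac{1}{4}) (k+1)] - rational in k. x = \frac{1}{4}; t_0 = -\frac{4}{3}; negate the roots.


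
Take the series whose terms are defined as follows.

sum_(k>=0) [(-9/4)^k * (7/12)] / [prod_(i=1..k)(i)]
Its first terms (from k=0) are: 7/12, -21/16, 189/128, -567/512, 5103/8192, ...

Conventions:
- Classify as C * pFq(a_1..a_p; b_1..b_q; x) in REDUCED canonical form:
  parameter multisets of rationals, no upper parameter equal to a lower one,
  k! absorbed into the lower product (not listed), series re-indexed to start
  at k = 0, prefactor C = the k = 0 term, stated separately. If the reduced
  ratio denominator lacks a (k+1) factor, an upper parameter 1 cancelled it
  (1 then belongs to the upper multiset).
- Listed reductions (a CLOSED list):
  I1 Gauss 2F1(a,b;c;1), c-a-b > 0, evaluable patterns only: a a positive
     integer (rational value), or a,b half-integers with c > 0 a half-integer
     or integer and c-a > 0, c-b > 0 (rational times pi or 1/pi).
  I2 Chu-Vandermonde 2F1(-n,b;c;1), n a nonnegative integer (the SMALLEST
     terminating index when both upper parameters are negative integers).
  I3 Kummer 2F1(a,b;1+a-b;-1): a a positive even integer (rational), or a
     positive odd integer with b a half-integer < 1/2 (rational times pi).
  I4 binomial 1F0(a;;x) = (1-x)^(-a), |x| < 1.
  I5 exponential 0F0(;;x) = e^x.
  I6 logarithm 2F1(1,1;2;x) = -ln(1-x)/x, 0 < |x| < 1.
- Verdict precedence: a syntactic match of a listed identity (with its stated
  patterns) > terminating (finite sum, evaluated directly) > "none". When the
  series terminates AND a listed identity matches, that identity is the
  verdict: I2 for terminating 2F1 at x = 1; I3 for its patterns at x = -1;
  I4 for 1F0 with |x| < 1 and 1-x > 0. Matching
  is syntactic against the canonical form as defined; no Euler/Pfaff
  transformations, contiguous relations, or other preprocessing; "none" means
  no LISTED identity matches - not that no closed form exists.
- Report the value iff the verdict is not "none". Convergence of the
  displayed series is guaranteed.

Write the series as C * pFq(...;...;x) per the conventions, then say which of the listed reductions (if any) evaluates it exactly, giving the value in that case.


x = -9/4 here; the reduced form reads 0F0, upper {-}, lower {-}, C = 7/12. Verdict: the exponential series (I5) matches (the 0F0 exponential series at x = -9/4). Hence: (7/12) * e^(-9/4).

Structural cue: x = (-9/4) and the product of the first k integers (C = 7/12) is k!.
Term ratio: r(k) = (-9/4) * 1 / [(k+1)] - rational in k, leading ratio (-9/4); with t_0 = 7/12, classification follows.


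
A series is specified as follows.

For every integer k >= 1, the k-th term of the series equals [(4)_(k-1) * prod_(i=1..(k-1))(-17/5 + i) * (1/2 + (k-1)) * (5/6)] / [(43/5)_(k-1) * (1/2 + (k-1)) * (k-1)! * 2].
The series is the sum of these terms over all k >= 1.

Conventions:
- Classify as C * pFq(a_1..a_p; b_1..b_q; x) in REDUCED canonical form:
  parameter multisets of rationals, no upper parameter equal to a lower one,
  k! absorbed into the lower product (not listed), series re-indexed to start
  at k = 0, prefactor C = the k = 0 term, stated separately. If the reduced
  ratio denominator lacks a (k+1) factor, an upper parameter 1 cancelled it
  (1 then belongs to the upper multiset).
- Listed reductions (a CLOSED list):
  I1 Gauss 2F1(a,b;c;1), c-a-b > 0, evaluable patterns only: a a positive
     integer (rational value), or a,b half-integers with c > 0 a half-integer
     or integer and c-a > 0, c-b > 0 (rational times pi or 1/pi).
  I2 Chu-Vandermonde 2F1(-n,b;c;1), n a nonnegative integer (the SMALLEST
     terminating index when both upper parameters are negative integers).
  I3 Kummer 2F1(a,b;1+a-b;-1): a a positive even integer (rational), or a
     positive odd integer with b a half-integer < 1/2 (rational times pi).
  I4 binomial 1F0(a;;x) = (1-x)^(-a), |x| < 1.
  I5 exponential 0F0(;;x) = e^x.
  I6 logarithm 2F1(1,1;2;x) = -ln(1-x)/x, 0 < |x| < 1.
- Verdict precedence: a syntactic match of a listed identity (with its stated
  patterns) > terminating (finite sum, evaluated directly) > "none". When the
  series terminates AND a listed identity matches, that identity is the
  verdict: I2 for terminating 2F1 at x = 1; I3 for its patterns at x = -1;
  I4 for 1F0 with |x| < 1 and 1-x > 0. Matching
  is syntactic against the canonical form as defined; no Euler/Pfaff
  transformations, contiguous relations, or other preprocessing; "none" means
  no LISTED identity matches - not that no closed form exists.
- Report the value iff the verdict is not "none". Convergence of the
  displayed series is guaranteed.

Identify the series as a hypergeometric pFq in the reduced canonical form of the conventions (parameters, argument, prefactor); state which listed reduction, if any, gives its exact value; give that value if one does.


x = 1 here; the reduced form reads 2F1, upper {-12/5, 4}, lower {43/5}, C = 5/12. Verdict: this is the Gauss summation I1 (x = 1: the Gamma ratio telescopes since c-a-b = 7 > 0 and a = 4 in Z>0). Its exact value is 4807/45000.

Key observation: from the first term 5/12: the constant factors (C = 5/12, x = 1) combine into one prefactor.
Ratio: r(k) = 1 * (k-12/5) (k+4) / [(k+43/5) (k+1)] - rational in k, leading ratio 1; with t_0 = 5/12, classification follows.


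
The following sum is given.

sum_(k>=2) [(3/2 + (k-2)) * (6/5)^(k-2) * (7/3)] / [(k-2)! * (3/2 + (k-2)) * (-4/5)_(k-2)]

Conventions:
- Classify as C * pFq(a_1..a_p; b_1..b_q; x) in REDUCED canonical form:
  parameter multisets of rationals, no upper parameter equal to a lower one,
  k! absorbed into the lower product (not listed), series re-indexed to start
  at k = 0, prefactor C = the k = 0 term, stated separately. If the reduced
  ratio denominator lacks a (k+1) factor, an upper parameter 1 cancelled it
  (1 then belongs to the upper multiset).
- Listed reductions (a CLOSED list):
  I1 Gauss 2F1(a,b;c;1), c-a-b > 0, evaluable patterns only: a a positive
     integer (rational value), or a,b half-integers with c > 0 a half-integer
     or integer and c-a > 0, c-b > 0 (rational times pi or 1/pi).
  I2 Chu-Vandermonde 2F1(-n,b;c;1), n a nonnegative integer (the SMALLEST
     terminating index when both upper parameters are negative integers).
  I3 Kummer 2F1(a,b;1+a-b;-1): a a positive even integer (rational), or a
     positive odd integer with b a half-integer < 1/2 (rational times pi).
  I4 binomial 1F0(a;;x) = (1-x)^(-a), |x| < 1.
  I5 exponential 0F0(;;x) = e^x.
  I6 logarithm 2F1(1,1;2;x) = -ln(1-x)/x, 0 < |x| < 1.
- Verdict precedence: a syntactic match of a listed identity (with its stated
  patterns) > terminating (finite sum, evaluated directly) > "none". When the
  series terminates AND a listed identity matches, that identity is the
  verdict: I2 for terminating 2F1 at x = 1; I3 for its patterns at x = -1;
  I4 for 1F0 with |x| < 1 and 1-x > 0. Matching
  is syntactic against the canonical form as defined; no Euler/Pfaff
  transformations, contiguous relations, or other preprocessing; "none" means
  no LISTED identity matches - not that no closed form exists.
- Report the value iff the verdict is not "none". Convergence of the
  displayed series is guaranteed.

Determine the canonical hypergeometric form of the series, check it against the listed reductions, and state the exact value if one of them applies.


Canonical form: C = 7/3 times 0F1 with upper {-}, lower {-4/5}, x = 6/5. Verdict: none. Every listed pattern misses the 0F1 form at 6/5, upper {-}.

Key step: from the first term 7/3: striking the common factor k + 3/2 reduces the term (C = 7/3).
Step ratio: r(k) = (6/5) * 1 / [(k-4/5) (k+1)] - rational in k, leading ratio (6/5); with t_0 = 7/3, classification follows.


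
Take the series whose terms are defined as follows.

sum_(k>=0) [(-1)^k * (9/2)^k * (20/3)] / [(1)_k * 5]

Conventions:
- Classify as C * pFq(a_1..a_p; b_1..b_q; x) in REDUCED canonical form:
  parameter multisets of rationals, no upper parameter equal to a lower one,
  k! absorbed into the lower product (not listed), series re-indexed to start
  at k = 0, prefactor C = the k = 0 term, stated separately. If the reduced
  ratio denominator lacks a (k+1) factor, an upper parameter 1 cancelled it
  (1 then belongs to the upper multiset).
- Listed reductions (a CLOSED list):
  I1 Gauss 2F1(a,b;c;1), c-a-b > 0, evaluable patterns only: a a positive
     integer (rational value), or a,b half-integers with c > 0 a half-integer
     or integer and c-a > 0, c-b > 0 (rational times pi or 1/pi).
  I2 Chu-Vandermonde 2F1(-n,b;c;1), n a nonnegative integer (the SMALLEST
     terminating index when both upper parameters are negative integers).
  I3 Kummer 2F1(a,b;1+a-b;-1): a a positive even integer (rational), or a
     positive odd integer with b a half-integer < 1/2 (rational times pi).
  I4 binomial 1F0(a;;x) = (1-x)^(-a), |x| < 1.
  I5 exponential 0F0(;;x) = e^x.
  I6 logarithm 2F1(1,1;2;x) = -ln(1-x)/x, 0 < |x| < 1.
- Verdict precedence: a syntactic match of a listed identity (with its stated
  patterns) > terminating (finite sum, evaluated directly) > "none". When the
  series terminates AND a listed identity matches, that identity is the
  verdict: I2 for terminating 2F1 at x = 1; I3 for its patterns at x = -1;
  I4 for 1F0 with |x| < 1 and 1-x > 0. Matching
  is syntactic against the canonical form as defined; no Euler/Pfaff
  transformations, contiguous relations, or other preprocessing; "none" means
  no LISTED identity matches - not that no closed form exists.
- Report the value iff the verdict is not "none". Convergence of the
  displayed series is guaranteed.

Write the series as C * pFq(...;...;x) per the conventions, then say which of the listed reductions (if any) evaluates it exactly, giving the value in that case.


The series (x = -9/2) is 0F0: upper {-}, lower {-}, prefactor 4/3. Verdict at x = -9/2: the I5 exponential reduction matches (the 0F0 exponential series at x = -9/2). Hence: (4/3) * e^(-9/2).

First insight: t_0 being 4/3, (1)_k (C = 4/3, x = -9/2) is k! itself.
Term ratio: r(k) = (-9/2) * 1 / [(k+1)] - rational; roots negated = parameters, x = (-9/2), C = 4/3.


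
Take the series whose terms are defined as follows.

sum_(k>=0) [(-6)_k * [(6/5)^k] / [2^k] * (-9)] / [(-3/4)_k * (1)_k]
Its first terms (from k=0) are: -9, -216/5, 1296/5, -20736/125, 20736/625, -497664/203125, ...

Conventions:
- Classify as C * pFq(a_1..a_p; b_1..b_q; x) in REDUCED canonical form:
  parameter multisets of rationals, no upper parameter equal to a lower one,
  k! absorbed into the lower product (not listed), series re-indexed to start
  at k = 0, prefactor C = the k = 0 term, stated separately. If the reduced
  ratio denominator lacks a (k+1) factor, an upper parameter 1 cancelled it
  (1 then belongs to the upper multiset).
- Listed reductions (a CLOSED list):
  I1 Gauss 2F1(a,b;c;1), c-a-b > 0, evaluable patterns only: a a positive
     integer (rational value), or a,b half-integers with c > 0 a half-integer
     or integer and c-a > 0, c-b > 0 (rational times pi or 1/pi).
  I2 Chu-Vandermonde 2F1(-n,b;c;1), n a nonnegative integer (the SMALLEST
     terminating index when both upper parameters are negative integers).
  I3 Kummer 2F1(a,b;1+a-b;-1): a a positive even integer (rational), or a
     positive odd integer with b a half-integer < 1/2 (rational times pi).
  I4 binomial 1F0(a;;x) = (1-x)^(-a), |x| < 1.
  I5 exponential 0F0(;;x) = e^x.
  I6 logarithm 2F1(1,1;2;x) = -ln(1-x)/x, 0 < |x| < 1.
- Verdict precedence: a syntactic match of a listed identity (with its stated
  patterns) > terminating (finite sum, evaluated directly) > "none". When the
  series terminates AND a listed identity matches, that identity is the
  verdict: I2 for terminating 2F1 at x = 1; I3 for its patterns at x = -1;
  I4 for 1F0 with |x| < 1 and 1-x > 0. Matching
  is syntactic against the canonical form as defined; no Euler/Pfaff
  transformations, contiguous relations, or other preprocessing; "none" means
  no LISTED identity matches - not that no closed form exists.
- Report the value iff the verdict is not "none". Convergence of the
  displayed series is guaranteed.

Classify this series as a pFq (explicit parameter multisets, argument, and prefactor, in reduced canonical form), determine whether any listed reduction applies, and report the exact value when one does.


Key step: from the first term -9: the two k-th powers (prefactor -9) combine into one argument.
Ratio: r(k) = (3/5) * (k-6) / [(k-3/4) (k+1)] - rational in k, leading ratio (3/5); with t_0 = -9, classification follows.

Reduced: x = 3/5, 1F1, upper = {-6}, lower = {-3/4}, C = -9. Verdict: terminating. With -6 upstairs the series is a 7-term polynomial sum; evaluated term by term. Value: 1241350263/17265625.


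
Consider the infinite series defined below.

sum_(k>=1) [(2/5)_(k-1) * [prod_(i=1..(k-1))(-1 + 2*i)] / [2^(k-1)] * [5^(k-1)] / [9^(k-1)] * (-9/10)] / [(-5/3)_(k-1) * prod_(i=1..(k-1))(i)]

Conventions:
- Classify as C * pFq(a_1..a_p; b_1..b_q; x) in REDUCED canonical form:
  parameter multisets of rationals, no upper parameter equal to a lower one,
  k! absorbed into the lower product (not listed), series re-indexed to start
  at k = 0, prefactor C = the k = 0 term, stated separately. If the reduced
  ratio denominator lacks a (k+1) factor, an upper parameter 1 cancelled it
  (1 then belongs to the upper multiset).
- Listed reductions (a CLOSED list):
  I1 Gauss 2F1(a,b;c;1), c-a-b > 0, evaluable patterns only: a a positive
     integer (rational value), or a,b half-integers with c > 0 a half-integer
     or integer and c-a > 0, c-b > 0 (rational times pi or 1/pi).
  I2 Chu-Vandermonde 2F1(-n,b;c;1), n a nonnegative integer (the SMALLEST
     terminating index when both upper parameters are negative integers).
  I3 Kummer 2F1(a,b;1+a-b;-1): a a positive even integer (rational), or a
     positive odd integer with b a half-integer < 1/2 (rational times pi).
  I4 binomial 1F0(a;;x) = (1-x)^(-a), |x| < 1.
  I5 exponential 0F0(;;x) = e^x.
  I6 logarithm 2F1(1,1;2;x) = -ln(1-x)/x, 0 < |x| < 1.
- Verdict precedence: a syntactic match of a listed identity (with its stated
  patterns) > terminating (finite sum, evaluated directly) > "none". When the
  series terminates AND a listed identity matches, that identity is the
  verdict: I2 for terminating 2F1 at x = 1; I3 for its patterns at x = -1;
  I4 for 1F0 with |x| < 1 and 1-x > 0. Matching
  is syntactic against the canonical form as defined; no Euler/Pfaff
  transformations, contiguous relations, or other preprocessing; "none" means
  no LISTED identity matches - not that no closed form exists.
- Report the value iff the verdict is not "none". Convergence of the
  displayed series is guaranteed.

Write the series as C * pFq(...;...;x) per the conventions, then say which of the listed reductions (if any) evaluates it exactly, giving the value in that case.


Prefactor -9/10, argument 5/9: 2F1 with upper {2/5, 1/2} over lower {-5/3}. Verdict: none - at argument 5/9 the multisets {2/5, 1/2} ; {-5/3} match no listed identity.

First insight: t_0 being -9/10, the odd product 1*3*...*(2k-1) (C = -9/10) is 2^k (1/2)_k.
Ratio: r(k) = (5/9) * (k+2/5) (k+1/2) / [(k-5/3) (k+1)] ; factor over Q: parameters, x = (5/9), and C = -9/10.


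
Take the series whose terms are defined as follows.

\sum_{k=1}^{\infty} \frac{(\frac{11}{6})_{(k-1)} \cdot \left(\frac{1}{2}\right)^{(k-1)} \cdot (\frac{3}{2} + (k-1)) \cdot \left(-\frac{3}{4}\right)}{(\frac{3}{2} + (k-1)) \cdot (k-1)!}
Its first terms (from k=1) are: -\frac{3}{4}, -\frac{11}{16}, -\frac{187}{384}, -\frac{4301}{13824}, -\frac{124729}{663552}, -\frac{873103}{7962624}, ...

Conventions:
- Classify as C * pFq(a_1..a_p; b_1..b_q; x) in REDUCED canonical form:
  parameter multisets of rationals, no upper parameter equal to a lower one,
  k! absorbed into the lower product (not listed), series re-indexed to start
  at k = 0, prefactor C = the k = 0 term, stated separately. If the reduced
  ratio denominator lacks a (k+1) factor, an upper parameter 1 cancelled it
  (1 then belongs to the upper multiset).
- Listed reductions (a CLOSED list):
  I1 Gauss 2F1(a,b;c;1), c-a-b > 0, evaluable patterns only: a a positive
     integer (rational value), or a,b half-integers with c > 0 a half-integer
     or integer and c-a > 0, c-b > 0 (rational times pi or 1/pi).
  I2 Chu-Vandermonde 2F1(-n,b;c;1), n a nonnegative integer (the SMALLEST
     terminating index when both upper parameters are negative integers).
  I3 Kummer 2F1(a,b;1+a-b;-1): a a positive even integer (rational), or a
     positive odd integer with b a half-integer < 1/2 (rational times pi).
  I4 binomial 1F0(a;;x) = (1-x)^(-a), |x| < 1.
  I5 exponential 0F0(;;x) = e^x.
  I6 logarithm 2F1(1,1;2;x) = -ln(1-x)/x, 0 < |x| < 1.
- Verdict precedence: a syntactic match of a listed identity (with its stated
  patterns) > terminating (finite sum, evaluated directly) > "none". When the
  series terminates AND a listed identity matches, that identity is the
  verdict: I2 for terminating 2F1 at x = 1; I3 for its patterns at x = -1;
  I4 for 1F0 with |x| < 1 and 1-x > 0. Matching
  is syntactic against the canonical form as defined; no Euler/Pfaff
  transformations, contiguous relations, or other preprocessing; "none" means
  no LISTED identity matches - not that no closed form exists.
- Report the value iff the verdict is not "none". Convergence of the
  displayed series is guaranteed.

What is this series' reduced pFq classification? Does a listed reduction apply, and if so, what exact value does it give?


With C = -\frac{3}{4}: the canonical form is 1F0(\frac{11}{6}; -; \frac{1}{2}). Verdict: the I4 binomial reduction applies (the 1F0 binomial series: exponent -11/6, x = \frac{1}{2}). Exact value: \left(-\frac{3}{4}\right) \cdot \left(\frac{1}{2}\right)^{-\frac{11}{6}}.

The tell: from the first term -\frac{3}{4}: striking the common factor k + 3/2 reduces the term (prefactor -3/4).
Ratio: r(k) = \frac{1}{2} * (k+\frac{11}{6}) / [(k+1)] ; factor over Q: parameters, x = \frac{1}{2}, and C = -\frac{3}{4}.


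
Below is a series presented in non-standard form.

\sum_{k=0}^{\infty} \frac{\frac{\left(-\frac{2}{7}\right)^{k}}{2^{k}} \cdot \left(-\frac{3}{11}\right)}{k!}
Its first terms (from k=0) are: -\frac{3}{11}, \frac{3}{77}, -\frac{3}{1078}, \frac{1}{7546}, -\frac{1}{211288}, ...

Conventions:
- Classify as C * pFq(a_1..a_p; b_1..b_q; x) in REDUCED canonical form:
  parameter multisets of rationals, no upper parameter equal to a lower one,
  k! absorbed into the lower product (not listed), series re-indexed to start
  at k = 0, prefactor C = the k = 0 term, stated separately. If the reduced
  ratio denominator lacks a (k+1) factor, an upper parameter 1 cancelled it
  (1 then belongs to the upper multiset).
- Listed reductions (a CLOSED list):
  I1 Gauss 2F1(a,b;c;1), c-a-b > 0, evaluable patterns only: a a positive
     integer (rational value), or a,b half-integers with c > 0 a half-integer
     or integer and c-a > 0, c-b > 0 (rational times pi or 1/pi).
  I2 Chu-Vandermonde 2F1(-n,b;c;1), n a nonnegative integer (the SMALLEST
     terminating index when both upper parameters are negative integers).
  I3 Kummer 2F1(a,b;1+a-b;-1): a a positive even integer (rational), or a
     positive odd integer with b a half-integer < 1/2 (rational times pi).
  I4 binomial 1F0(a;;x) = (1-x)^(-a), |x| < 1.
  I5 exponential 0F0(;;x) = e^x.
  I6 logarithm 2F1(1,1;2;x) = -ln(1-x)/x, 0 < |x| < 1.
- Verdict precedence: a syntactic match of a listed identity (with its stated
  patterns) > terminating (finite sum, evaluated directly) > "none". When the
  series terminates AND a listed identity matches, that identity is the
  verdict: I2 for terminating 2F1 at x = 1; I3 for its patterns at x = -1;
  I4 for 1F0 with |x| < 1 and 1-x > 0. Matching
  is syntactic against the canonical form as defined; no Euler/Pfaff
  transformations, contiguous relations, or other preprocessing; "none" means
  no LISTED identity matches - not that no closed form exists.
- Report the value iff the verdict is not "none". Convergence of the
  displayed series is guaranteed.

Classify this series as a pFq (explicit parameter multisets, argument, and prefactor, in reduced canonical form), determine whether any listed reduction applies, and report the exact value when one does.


The tell: x = -\frac{1}{7} and the two k-th powers (C = -3/11) combine into one argument.
Adjacent-term ratio: r(k) = -\frac{1}{7} * 1 / [(k+1)] - rational; roots negated = parameters, x = -\frac{1}{7}, C = -\frac{3}{11}.

The series (x = -\frac{1}{7}) is 0F0: upper {-}, lower {-}, prefactor -\frac{3}{11}. Verdict at x = -\frac{1}{7}: exponential (I5) matches (the 0F0 exponential series at x = -\frac{1}{7}). Value: \left(-\frac{3}{11}\right) \cdot e^{-\frac{1}{7}}.


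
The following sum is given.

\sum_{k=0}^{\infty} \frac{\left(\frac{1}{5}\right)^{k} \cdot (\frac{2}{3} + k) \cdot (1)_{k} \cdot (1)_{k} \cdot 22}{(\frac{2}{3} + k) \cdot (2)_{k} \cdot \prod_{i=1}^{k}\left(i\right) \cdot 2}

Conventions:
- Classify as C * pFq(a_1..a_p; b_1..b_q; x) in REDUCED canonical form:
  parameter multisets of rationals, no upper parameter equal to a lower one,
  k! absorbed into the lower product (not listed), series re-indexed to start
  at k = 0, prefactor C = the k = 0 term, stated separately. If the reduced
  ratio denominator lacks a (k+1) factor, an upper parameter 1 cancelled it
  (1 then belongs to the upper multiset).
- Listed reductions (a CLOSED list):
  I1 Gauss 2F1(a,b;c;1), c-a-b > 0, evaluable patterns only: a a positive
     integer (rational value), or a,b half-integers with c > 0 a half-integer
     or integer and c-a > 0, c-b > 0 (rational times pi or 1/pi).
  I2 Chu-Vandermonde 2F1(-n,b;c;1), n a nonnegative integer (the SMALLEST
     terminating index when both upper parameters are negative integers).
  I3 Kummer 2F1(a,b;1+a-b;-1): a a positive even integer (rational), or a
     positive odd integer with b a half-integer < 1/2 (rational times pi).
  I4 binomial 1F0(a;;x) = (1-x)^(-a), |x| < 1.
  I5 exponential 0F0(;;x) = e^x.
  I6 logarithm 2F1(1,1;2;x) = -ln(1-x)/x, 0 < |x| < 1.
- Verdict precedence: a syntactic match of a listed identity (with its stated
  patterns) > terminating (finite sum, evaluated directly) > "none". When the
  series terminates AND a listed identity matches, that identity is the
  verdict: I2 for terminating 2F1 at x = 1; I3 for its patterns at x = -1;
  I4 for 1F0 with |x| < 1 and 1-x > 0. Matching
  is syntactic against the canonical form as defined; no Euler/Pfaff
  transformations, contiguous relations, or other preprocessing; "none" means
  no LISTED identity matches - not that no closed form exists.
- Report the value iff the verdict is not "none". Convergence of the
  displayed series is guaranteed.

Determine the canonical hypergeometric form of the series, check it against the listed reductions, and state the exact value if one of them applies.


Canonical form: C = 11 times 2F1 with upper {1, 1}, lower {2}, x = \frac{1}{5}. Verdict: the logarithmic series (I6) applies (the logarithm: parameters (1,1;2), x = \frac{1}{5}). Its exact value is \left(-55\right) \cdot \ln\left(\frac{4}{5}\right).

Key step: with t_0 = 11, the product of the first k integers (C = 11) is k!.
Term ratio: r(k) = \frac{1}{5} * (k+1) (k+1) / [(k+2) (k+1)] - rational in k. x = \frac{1}{5}; t_0 = 11; negate the roots.


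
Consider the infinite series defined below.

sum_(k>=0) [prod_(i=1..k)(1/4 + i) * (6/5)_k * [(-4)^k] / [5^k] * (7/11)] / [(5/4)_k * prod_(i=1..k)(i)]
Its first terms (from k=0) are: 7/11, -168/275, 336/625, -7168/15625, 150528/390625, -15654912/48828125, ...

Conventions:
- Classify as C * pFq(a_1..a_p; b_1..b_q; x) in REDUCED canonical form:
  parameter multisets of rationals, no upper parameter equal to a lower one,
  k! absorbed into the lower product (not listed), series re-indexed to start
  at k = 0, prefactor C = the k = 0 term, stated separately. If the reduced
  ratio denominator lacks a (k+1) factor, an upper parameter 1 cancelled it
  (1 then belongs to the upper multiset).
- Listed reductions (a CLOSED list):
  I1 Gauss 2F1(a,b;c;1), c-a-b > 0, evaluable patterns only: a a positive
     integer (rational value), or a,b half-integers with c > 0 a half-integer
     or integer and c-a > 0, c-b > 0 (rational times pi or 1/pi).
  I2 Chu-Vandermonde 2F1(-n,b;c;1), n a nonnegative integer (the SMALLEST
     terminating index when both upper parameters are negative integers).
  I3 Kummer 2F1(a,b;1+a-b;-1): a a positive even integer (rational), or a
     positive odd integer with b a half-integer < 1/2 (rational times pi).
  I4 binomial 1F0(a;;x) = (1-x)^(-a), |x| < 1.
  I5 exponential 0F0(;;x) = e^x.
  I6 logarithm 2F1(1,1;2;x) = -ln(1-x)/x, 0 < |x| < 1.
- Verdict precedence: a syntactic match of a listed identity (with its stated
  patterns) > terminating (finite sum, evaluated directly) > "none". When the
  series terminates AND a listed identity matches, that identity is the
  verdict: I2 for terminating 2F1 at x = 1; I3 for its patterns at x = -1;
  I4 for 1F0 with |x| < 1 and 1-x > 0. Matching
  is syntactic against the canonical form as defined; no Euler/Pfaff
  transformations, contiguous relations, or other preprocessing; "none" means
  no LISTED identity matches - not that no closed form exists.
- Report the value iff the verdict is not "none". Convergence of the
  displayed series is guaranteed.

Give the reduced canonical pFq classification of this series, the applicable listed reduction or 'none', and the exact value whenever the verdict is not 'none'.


Classification (C = 7/11): 1F0 with upper {6/5}, lower {-}, argument x = -4/5. Verdict at x = -4/5: binomial (I4) matches (the 1F0 binomial series: exponent -6/5, x = -4/5). Sum: (7/11) * (9/5)^(-6/5).

The tell: x = (-4/5) and the parameter 5/4 appears in both the upper and lower lists and cancels.
Consecutive-term ratio: r(k) = (-4/5) * (k+6/5) / [(k+1)] - rational in k. x = (-4/5); t_0 = 7/11; negate the roots.


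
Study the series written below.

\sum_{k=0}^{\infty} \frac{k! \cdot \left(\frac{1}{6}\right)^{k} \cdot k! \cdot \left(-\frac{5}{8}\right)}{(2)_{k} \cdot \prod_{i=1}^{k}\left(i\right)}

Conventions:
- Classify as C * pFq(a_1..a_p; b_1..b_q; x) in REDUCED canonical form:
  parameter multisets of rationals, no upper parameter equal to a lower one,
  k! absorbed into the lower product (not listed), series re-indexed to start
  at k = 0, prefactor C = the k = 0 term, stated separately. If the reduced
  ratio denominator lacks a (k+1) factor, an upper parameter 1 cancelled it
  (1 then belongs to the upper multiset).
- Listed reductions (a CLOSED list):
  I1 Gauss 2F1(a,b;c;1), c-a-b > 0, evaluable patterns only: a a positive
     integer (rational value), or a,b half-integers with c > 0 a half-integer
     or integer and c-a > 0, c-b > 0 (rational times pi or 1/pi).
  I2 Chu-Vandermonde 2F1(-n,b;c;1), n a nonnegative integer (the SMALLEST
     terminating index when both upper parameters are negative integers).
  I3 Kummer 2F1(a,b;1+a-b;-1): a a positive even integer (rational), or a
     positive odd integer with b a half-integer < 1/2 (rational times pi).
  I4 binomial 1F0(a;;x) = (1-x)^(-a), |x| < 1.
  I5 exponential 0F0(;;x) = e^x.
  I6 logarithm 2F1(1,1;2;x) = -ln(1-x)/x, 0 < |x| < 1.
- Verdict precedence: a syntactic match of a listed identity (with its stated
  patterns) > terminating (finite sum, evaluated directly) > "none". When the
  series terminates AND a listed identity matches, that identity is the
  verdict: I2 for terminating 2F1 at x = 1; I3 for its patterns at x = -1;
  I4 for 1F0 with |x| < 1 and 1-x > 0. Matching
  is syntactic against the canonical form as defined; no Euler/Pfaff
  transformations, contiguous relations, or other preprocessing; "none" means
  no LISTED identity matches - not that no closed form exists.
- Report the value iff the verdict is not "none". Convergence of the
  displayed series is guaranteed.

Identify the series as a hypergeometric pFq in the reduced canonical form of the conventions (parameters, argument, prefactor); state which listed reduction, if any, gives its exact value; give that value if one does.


x = \frac{1}{6} here; the reduced form reads 2F1, upper {1, 1}, lower {2}, C = -\frac{5}{8}. Verdict at x = \frac{1}{6}: logarithm (I6) matches (the logarithm: parameters (1,1;2), x = \frac{1}{6}). Value: \frac{15}{4} \cdot \ln\left(\frac{5}{6}\right).

Key observation: t_0 = -\frac{5}{8} here, and the factorial ratio (prefactor -5/8) (k+a-1)!/(a-1)! is a rising factorial (a)_k.
Step ratio: r(k) = \frac{1}{6} * (k+1) (k+1) / [(k+2) (k+1)] - poly over poly, x = \frac{1}{6} from leading terms; C = -\frac{5}{8} at k = 0.


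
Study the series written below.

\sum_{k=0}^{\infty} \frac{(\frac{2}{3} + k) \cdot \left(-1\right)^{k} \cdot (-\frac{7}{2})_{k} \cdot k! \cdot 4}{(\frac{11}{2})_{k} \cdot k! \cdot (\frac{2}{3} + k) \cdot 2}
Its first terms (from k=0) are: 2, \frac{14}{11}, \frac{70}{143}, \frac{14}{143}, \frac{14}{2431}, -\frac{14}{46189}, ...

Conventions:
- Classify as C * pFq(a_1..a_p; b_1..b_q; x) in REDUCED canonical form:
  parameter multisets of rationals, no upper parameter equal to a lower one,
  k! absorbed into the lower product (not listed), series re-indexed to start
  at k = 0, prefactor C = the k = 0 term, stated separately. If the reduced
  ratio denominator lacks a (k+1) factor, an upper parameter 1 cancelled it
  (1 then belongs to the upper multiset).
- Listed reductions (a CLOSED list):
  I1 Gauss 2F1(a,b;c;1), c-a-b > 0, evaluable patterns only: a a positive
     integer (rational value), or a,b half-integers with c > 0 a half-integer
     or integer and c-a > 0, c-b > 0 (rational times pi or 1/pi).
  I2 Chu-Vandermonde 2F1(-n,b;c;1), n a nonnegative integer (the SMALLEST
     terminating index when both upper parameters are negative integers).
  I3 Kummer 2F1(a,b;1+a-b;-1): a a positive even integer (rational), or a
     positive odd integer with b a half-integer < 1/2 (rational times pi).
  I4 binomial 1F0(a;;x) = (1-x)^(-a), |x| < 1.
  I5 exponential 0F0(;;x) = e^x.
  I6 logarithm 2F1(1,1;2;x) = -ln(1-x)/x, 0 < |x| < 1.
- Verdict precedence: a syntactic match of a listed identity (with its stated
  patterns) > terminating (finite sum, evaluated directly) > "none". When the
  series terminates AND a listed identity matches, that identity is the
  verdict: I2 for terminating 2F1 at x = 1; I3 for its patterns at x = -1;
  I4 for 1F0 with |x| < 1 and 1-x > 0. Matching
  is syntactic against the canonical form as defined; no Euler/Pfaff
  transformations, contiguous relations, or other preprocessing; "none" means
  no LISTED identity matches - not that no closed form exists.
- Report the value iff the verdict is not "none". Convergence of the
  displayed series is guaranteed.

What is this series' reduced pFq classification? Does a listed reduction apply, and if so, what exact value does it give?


x = -1 here; the reduced form reads 2F1, upper {-\frac{7}{2}, 1}, lower {\frac{11}{2}}, C = 2. Verdict: the Kummer evaluation I3 fires (x = -1; c = \frac{11}{2} equals 1+a-b for upper {-\frac{7}{2}, 1}: listed pattern). Hence: \frac{315}{256} \cdot \pi.

First insight: t_0 being 2, the factorial ratio (C = 2, x = -1) (k+a-1)!/(a-1)! is a rising factorial (a)_k.
Term ratio: r(k) = -1 * (k-\frac{7}{2}) (k+1) / [(k+\frac{11}{2}) (k+1)] - rational in k. x = -1; t_0 = 2; negate the roots.


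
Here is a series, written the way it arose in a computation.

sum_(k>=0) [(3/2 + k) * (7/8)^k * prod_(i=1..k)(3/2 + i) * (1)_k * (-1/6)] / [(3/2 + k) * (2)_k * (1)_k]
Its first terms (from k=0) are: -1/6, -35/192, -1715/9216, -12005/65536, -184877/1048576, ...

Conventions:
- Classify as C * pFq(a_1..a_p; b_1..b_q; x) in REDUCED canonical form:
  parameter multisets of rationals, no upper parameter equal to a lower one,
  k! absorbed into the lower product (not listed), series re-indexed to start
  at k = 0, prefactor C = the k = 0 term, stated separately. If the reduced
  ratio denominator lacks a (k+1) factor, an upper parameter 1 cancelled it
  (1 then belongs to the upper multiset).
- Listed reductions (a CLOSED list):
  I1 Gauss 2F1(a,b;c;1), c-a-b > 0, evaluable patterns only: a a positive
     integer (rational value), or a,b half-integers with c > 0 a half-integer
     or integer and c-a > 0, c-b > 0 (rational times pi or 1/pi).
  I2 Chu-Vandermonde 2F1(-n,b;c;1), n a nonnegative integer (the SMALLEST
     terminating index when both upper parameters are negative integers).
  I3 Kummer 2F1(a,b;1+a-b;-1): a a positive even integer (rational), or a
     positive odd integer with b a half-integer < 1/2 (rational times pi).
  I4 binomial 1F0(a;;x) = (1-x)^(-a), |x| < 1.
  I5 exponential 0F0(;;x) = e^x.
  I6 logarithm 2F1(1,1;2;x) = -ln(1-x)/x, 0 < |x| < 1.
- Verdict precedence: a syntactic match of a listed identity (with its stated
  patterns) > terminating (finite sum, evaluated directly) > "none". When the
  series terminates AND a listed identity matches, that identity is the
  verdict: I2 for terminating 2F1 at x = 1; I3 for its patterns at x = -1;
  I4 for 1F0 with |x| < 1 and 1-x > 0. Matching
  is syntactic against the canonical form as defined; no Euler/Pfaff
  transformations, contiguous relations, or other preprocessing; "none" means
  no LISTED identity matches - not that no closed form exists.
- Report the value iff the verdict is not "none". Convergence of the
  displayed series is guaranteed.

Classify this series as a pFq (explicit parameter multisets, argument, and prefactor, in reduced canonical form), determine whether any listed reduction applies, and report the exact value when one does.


This is -1/6 * 2F1(1, 5/2; 2; 7/8) in reduced canonical form. Verdict: none here - no I1-I6 shape fits x = 7/8 with lower {2}.

The tell: with t_0 = -1/6, the running product (C = -1/6) telescopes to a rising factorial.
Ratio: r(k) = (7/8) * (k+1) (k+5/2) / [(k+2) (k+1)] - rational; roots negated = parameters, x = (7/8), C = -1/6.
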